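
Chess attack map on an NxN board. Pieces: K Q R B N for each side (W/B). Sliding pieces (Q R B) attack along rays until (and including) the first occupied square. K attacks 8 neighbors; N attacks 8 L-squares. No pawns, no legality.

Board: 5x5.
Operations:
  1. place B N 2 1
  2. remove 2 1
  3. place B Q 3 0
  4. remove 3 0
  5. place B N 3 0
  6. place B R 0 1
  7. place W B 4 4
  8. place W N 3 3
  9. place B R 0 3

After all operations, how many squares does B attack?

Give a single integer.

Op 1: place BN@(2,1)
Op 2: remove (2,1)
Op 3: place BQ@(3,0)
Op 4: remove (3,0)
Op 5: place BN@(3,0)
Op 6: place BR@(0,1)
Op 7: place WB@(4,4)
Op 8: place WN@(3,3)
Op 9: place BR@(0,3)
Per-piece attacks for B:
  BR@(0,1): attacks (0,2) (0,3) (0,0) (1,1) (2,1) (3,1) (4,1) [ray(0,1) blocked at (0,3)]
  BR@(0,3): attacks (0,4) (0,2) (0,1) (1,3) (2,3) (3,3) [ray(0,-1) blocked at (0,1); ray(1,0) blocked at (3,3)]
  BN@(3,0): attacks (4,2) (2,2) (1,1)
Union (14 distinct): (0,0) (0,1) (0,2) (0,3) (0,4) (1,1) (1,3) (2,1) (2,2) (2,3) (3,1) (3,3) (4,1) (4,2)

Answer: 14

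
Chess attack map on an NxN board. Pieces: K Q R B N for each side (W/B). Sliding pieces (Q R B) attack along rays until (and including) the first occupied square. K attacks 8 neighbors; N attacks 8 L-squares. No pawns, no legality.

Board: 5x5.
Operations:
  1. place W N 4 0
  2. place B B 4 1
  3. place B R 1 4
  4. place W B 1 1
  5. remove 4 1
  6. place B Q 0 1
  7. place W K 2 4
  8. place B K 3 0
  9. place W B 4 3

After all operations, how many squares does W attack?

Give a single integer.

Op 1: place WN@(4,0)
Op 2: place BB@(4,1)
Op 3: place BR@(1,4)
Op 4: place WB@(1,1)
Op 5: remove (4,1)
Op 6: place BQ@(0,1)
Op 7: place WK@(2,4)
Op 8: place BK@(3,0)
Op 9: place WB@(4,3)
Per-piece attacks for W:
  WB@(1,1): attacks (2,2) (3,3) (4,4) (2,0) (0,2) (0,0)
  WK@(2,4): attacks (2,3) (3,4) (1,4) (3,3) (1,3)
  WN@(4,0): attacks (3,2) (2,1)
  WB@(4,3): attacks (3,4) (3,2) (2,1) (1,0)
Union (13 distinct): (0,0) (0,2) (1,0) (1,3) (1,4) (2,0) (2,1) (2,2) (2,3) (3,2) (3,3) (3,4) (4,4)

Answer: 13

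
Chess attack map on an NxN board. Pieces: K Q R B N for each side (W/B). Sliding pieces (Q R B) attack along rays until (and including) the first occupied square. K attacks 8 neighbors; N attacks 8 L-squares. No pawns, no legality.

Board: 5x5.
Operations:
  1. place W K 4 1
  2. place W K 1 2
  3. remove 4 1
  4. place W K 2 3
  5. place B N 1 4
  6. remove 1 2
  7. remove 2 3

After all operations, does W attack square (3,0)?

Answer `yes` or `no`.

Answer: no

Derivation:
Op 1: place WK@(4,1)
Op 2: place WK@(1,2)
Op 3: remove (4,1)
Op 4: place WK@(2,3)
Op 5: place BN@(1,4)
Op 6: remove (1,2)
Op 7: remove (2,3)
Per-piece attacks for W:
W attacks (3,0): no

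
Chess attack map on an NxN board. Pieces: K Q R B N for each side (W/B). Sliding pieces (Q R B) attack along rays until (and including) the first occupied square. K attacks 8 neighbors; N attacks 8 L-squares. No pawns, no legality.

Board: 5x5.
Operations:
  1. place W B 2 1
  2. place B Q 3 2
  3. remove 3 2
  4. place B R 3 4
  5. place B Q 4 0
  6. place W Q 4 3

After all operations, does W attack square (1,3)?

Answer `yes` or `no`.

Answer: yes

Derivation:
Op 1: place WB@(2,1)
Op 2: place BQ@(3,2)
Op 3: remove (3,2)
Op 4: place BR@(3,4)
Op 5: place BQ@(4,0)
Op 6: place WQ@(4,3)
Per-piece attacks for W:
  WB@(2,1): attacks (3,2) (4,3) (3,0) (1,2) (0,3) (1,0) [ray(1,1) blocked at (4,3)]
  WQ@(4,3): attacks (4,4) (4,2) (4,1) (4,0) (3,3) (2,3) (1,3) (0,3) (3,4) (3,2) (2,1) [ray(0,-1) blocked at (4,0); ray(-1,1) blocked at (3,4); ray(-1,-1) blocked at (2,1)]
W attacks (1,3): yes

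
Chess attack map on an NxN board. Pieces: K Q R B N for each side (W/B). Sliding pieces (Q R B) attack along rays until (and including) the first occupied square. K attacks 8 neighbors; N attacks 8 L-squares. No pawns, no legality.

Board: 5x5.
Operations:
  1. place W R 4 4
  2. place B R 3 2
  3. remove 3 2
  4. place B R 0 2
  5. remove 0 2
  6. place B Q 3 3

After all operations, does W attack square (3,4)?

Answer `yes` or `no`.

Op 1: place WR@(4,4)
Op 2: place BR@(3,2)
Op 3: remove (3,2)
Op 4: place BR@(0,2)
Op 5: remove (0,2)
Op 6: place BQ@(3,3)
Per-piece attacks for W:
  WR@(4,4): attacks (4,3) (4,2) (4,1) (4,0) (3,4) (2,4) (1,4) (0,4)
W attacks (3,4): yes

Answer: yes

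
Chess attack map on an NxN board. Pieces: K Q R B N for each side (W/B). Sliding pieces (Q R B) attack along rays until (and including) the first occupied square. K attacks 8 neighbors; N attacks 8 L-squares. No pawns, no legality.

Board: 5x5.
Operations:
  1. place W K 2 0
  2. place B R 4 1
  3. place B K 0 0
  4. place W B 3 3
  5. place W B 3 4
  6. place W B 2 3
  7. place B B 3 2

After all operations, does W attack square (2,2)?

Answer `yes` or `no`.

Op 1: place WK@(2,0)
Op 2: place BR@(4,1)
Op 3: place BK@(0,0)
Op 4: place WB@(3,3)
Op 5: place WB@(3,4)
Op 6: place WB@(2,3)
Op 7: place BB@(3,2)
Per-piece attacks for W:
  WK@(2,0): attacks (2,1) (3,0) (1,0) (3,1) (1,1)
  WB@(2,3): attacks (3,4) (3,2) (1,4) (1,2) (0,1) [ray(1,1) blocked at (3,4); ray(1,-1) blocked at (3,2)]
  WB@(3,3): attacks (4,4) (4,2) (2,4) (2,2) (1,1) (0,0) [ray(-1,-1) blocked at (0,0)]
  WB@(3,4): attacks (4,3) (2,3) [ray(-1,-1) blocked at (2,3)]
W attacks (2,2): yes

Answer: yes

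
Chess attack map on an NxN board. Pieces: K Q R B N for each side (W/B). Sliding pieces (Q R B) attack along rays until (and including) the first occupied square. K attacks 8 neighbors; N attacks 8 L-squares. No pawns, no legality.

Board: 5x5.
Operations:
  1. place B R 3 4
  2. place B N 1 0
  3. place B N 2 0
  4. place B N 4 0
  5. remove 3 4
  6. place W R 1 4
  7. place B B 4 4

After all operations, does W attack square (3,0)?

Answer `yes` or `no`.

Answer: no

Derivation:
Op 1: place BR@(3,4)
Op 2: place BN@(1,0)
Op 3: place BN@(2,0)
Op 4: place BN@(4,0)
Op 5: remove (3,4)
Op 6: place WR@(1,4)
Op 7: place BB@(4,4)
Per-piece attacks for W:
  WR@(1,4): attacks (1,3) (1,2) (1,1) (1,0) (2,4) (3,4) (4,4) (0,4) [ray(0,-1) blocked at (1,0); ray(1,0) blocked at (4,4)]
W attacks (3,0): no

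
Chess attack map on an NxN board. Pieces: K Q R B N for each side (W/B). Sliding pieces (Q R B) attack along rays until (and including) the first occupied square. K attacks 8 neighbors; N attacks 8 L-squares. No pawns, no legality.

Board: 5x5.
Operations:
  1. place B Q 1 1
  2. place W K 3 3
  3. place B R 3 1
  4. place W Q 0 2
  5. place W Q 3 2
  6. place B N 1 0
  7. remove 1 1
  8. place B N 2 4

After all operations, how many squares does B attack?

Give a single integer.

Op 1: place BQ@(1,1)
Op 2: place WK@(3,3)
Op 3: place BR@(3,1)
Op 4: place WQ@(0,2)
Op 5: place WQ@(3,2)
Op 6: place BN@(1,0)
Op 7: remove (1,1)
Op 8: place BN@(2,4)
Per-piece attacks for B:
  BN@(1,0): attacks (2,2) (3,1) (0,2)
  BN@(2,4): attacks (3,2) (4,3) (1,2) (0,3)
  BR@(3,1): attacks (3,2) (3,0) (4,1) (2,1) (1,1) (0,1) [ray(0,1) blocked at (3,2)]
Union (12 distinct): (0,1) (0,2) (0,3) (1,1) (1,2) (2,1) (2,2) (3,0) (3,1) (3,2) (4,1) (4,3)

Answer: 12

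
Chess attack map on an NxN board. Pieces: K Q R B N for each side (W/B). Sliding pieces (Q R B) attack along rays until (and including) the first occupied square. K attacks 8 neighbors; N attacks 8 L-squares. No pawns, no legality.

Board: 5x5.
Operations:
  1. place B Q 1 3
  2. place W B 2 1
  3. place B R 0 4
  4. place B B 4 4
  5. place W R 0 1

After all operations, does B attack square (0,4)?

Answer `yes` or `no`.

Op 1: place BQ@(1,3)
Op 2: place WB@(2,1)
Op 3: place BR@(0,4)
Op 4: place BB@(4,4)
Op 5: place WR@(0,1)
Per-piece attacks for B:
  BR@(0,4): attacks (0,3) (0,2) (0,1) (1,4) (2,4) (3,4) (4,4) [ray(0,-1) blocked at (0,1); ray(1,0) blocked at (4,4)]
  BQ@(1,3): attacks (1,4) (1,2) (1,1) (1,0) (2,3) (3,3) (4,3) (0,3) (2,4) (2,2) (3,1) (4,0) (0,4) (0,2) [ray(-1,1) blocked at (0,4)]
  BB@(4,4): attacks (3,3) (2,2) (1,1) (0,0)
B attacks (0,4): yes

Answer: yes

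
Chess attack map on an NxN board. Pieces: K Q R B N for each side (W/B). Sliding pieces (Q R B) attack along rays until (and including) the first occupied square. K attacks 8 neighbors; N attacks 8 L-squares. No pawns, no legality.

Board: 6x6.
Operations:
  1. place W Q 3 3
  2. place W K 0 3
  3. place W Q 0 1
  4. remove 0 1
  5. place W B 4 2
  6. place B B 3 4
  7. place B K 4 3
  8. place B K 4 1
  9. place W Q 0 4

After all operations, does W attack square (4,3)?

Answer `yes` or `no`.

Answer: yes

Derivation:
Op 1: place WQ@(3,3)
Op 2: place WK@(0,3)
Op 3: place WQ@(0,1)
Op 4: remove (0,1)
Op 5: place WB@(4,2)
Op 6: place BB@(3,4)
Op 7: place BK@(4,3)
Op 8: place BK@(4,1)
Op 9: place WQ@(0,4)
Per-piece attacks for W:
  WK@(0,3): attacks (0,4) (0,2) (1,3) (1,4) (1,2)
  WQ@(0,4): attacks (0,5) (0,3) (1,4) (2,4) (3,4) (1,5) (1,3) (2,2) (3,1) (4,0) [ray(0,-1) blocked at (0,3); ray(1,0) blocked at (3,4)]
  WQ@(3,3): attacks (3,4) (3,2) (3,1) (3,0) (4,3) (2,3) (1,3) (0,3) (4,4) (5,5) (4,2) (2,4) (1,5) (2,2) (1,1) (0,0) [ray(0,1) blocked at (3,4); ray(1,0) blocked at (4,3); ray(-1,0) blocked at (0,3); ray(1,-1) blocked at (4,2)]
  WB@(4,2): attacks (5,3) (5,1) (3,3) (3,1) (2,0) [ray(-1,1) blocked at (3,3)]
W attacks (4,3): yes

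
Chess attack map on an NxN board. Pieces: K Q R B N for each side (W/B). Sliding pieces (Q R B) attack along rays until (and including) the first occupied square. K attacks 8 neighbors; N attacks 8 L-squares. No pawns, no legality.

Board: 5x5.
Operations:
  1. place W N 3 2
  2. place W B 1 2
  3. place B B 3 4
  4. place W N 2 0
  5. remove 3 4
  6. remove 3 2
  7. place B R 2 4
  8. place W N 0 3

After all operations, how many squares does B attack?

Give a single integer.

Op 1: place WN@(3,2)
Op 2: place WB@(1,2)
Op 3: place BB@(3,4)
Op 4: place WN@(2,0)
Op 5: remove (3,4)
Op 6: remove (3,2)
Op 7: place BR@(2,4)
Op 8: place WN@(0,3)
Per-piece attacks for B:
  BR@(2,4): attacks (2,3) (2,2) (2,1) (2,0) (3,4) (4,4) (1,4) (0,4) [ray(0,-1) blocked at (2,0)]
Union (8 distinct): (0,4) (1,4) (2,0) (2,1) (2,2) (2,3) (3,4) (4,4)

Answer: 8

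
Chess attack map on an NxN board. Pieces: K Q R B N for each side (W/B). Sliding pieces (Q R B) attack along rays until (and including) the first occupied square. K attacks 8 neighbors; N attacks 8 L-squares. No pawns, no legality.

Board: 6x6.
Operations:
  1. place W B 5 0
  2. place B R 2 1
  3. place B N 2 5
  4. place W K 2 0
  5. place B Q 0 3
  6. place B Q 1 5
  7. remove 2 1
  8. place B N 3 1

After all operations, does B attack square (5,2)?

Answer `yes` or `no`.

Op 1: place WB@(5,0)
Op 2: place BR@(2,1)
Op 3: place BN@(2,5)
Op 4: place WK@(2,0)
Op 5: place BQ@(0,3)
Op 6: place BQ@(1,5)
Op 7: remove (2,1)
Op 8: place BN@(3,1)
Per-piece attacks for B:
  BQ@(0,3): attacks (0,4) (0,5) (0,2) (0,1) (0,0) (1,3) (2,3) (3,3) (4,3) (5,3) (1,4) (2,5) (1,2) (2,1) (3,0) [ray(1,1) blocked at (2,5)]
  BQ@(1,5): attacks (1,4) (1,3) (1,2) (1,1) (1,0) (2,5) (0,5) (2,4) (3,3) (4,2) (5,1) (0,4) [ray(1,0) blocked at (2,5)]
  BN@(2,5): attacks (3,3) (4,4) (1,3) (0,4)
  BN@(3,1): attacks (4,3) (5,2) (2,3) (1,2) (5,0) (1,0)
B attacks (5,2): yes

Answer: yes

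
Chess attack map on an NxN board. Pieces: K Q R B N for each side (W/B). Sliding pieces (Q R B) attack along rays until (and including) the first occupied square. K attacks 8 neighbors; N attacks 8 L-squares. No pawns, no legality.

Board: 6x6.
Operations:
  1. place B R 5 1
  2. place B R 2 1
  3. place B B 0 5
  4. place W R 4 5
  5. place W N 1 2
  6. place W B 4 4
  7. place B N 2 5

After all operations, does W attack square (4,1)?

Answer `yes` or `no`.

Op 1: place BR@(5,1)
Op 2: place BR@(2,1)
Op 3: place BB@(0,5)
Op 4: place WR@(4,5)
Op 5: place WN@(1,2)
Op 6: place WB@(4,4)
Op 7: place BN@(2,5)
Per-piece attacks for W:
  WN@(1,2): attacks (2,4) (3,3) (0,4) (2,0) (3,1) (0,0)
  WB@(4,4): attacks (5,5) (5,3) (3,5) (3,3) (2,2) (1,1) (0,0)
  WR@(4,5): attacks (4,4) (5,5) (3,5) (2,5) [ray(0,-1) blocked at (4,4); ray(-1,0) blocked at (2,5)]
W attacks (4,1): no

Answer: no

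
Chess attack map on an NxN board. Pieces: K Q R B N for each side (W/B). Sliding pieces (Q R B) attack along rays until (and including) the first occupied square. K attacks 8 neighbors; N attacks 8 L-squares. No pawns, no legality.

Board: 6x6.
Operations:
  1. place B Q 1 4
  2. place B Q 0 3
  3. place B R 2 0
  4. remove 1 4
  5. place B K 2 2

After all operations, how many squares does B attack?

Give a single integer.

Op 1: place BQ@(1,4)
Op 2: place BQ@(0,3)
Op 3: place BR@(2,0)
Op 4: remove (1,4)
Op 5: place BK@(2,2)
Per-piece attacks for B:
  BQ@(0,3): attacks (0,4) (0,5) (0,2) (0,1) (0,0) (1,3) (2,3) (3,3) (4,3) (5,3) (1,4) (2,5) (1,2) (2,1) (3,0)
  BR@(2,0): attacks (2,1) (2,2) (3,0) (4,0) (5,0) (1,0) (0,0) [ray(0,1) blocked at (2,2)]
  BK@(2,2): attacks (2,3) (2,1) (3,2) (1,2) (3,3) (3,1) (1,3) (1,1)
Union (22 distinct): (0,0) (0,1) (0,2) (0,4) (0,5) (1,0) (1,1) (1,2) (1,3) (1,4) (2,1) (2,2) (2,3) (2,5) (3,0) (3,1) (3,2) (3,3) (4,0) (4,3) (5,0) (5,3)

Answer: 22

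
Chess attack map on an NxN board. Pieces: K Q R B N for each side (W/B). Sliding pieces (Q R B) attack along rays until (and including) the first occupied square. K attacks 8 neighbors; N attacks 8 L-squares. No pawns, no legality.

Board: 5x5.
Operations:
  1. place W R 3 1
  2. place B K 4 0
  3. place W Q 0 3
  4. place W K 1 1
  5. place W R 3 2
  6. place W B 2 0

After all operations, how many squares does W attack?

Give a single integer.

Answer: 21

Derivation:
Op 1: place WR@(3,1)
Op 2: place BK@(4,0)
Op 3: place WQ@(0,3)
Op 4: place WK@(1,1)
Op 5: place WR@(3,2)
Op 6: place WB@(2,0)
Per-piece attacks for W:
  WQ@(0,3): attacks (0,4) (0,2) (0,1) (0,0) (1,3) (2,3) (3,3) (4,3) (1,4) (1,2) (2,1) (3,0)
  WK@(1,1): attacks (1,2) (1,0) (2,1) (0,1) (2,2) (2,0) (0,2) (0,0)
  WB@(2,0): attacks (3,1) (1,1) [ray(1,1) blocked at (3,1); ray(-1,1) blocked at (1,1)]
  WR@(3,1): attacks (3,2) (3,0) (4,1) (2,1) (1,1) [ray(0,1) blocked at (3,2); ray(-1,0) blocked at (1,1)]
  WR@(3,2): attacks (3,3) (3,4) (3,1) (4,2) (2,2) (1,2) (0,2) [ray(0,-1) blocked at (3,1)]
Union (21 distinct): (0,0) (0,1) (0,2) (0,4) (1,0) (1,1) (1,2) (1,3) (1,4) (2,0) (2,1) (2,2) (2,3) (3,0) (3,1) (3,2) (3,3) (3,4) (4,1) (4,2) (4,3)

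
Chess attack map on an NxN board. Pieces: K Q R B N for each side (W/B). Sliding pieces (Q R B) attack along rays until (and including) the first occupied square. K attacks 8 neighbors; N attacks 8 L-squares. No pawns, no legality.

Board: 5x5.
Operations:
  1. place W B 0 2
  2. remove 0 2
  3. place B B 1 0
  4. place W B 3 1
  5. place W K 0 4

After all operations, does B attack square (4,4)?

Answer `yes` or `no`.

Op 1: place WB@(0,2)
Op 2: remove (0,2)
Op 3: place BB@(1,0)
Op 4: place WB@(3,1)
Op 5: place WK@(0,4)
Per-piece attacks for B:
  BB@(1,0): attacks (2,1) (3,2) (4,3) (0,1)
B attacks (4,4): no

Answer: no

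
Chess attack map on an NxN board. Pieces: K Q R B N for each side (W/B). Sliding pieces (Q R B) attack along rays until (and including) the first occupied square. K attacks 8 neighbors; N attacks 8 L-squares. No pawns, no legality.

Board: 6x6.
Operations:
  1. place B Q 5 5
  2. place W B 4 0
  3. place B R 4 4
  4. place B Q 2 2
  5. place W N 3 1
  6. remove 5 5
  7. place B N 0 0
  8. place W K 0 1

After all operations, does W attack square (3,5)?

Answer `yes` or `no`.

Answer: no

Derivation:
Op 1: place BQ@(5,5)
Op 2: place WB@(4,0)
Op 3: place BR@(4,4)
Op 4: place BQ@(2,2)
Op 5: place WN@(3,1)
Op 6: remove (5,5)
Op 7: place BN@(0,0)
Op 8: place WK@(0,1)
Per-piece attacks for W:
  WK@(0,1): attacks (0,2) (0,0) (1,1) (1,2) (1,0)
  WN@(3,1): attacks (4,3) (5,2) (2,3) (1,2) (5,0) (1,0)
  WB@(4,0): attacks (5,1) (3,1) [ray(-1,1) blocked at (3,1)]
W attacks (3,5): no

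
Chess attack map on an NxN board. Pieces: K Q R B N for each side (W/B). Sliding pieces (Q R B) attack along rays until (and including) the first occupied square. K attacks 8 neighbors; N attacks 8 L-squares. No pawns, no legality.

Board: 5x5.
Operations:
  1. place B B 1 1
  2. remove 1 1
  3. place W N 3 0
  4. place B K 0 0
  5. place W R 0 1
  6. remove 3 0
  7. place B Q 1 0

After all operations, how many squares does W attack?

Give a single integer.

Answer: 8

Derivation:
Op 1: place BB@(1,1)
Op 2: remove (1,1)
Op 3: place WN@(3,0)
Op 4: place BK@(0,0)
Op 5: place WR@(0,1)
Op 6: remove (3,0)
Op 7: place BQ@(1,0)
Per-piece attacks for W:
  WR@(0,1): attacks (0,2) (0,3) (0,4) (0,0) (1,1) (2,1) (3,1) (4,1) [ray(0,-1) blocked at (0,0)]
Union (8 distinct): (0,0) (0,2) (0,3) (0,4) (1,1) (2,1) (3,1) (4,1)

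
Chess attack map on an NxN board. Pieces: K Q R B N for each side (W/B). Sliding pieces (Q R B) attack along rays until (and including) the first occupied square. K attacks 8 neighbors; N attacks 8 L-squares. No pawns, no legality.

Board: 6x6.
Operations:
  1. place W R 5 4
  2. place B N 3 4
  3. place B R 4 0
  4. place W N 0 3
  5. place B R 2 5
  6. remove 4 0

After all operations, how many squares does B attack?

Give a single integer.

Answer: 13

Derivation:
Op 1: place WR@(5,4)
Op 2: place BN@(3,4)
Op 3: place BR@(4,0)
Op 4: place WN@(0,3)
Op 5: place BR@(2,5)
Op 6: remove (4,0)
Per-piece attacks for B:
  BR@(2,5): attacks (2,4) (2,3) (2,2) (2,1) (2,0) (3,5) (4,5) (5,5) (1,5) (0,5)
  BN@(3,4): attacks (5,5) (1,5) (4,2) (5,3) (2,2) (1,3)
Union (13 distinct): (0,5) (1,3) (1,5) (2,0) (2,1) (2,2) (2,3) (2,4) (3,5) (4,2) (4,5) (5,3) (5,5)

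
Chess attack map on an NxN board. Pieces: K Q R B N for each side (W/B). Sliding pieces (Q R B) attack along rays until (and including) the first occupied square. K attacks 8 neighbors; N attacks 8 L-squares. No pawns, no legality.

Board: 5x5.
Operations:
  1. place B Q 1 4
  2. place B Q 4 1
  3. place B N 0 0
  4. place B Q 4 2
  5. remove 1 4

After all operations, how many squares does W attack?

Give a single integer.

Op 1: place BQ@(1,4)
Op 2: place BQ@(4,1)
Op 3: place BN@(0,0)
Op 4: place BQ@(4,2)
Op 5: remove (1,4)
Per-piece attacks for W:
Union (0 distinct): (none)

Answer: 0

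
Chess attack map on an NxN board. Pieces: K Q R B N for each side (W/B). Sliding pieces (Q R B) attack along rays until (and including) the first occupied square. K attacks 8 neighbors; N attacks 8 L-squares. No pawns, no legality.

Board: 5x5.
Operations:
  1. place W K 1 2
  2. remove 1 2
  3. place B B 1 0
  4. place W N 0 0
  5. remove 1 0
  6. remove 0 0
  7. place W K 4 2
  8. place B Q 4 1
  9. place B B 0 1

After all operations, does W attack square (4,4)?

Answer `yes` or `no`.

Op 1: place WK@(1,2)
Op 2: remove (1,2)
Op 3: place BB@(1,0)
Op 4: place WN@(0,0)
Op 5: remove (1,0)
Op 6: remove (0,0)
Op 7: place WK@(4,2)
Op 8: place BQ@(4,1)
Op 9: place BB@(0,1)
Per-piece attacks for W:
  WK@(4,2): attacks (4,3) (4,1) (3,2) (3,3) (3,1)
W attacks (4,4): no

Answer: no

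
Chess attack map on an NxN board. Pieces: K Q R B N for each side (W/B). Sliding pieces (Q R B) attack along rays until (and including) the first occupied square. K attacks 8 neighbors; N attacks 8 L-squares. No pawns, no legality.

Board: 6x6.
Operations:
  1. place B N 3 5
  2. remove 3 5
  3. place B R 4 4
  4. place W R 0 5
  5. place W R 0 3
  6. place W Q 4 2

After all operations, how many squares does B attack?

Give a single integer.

Answer: 8

Derivation:
Op 1: place BN@(3,5)
Op 2: remove (3,5)
Op 3: place BR@(4,4)
Op 4: place WR@(0,5)
Op 5: place WR@(0,3)
Op 6: place WQ@(4,2)
Per-piece attacks for B:
  BR@(4,4): attacks (4,5) (4,3) (4,2) (5,4) (3,4) (2,4) (1,4) (0,4) [ray(0,-1) blocked at (4,2)]
Union (8 distinct): (0,4) (1,4) (2,4) (3,4) (4,2) (4,3) (4,5) (5,4)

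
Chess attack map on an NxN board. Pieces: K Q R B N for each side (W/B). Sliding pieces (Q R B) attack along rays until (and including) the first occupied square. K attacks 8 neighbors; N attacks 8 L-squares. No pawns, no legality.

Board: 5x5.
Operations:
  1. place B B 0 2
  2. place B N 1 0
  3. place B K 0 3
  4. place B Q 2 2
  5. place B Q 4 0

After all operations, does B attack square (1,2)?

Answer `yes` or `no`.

Op 1: place BB@(0,2)
Op 2: place BN@(1,0)
Op 3: place BK@(0,3)
Op 4: place BQ@(2,2)
Op 5: place BQ@(4,0)
Per-piece attacks for B:
  BB@(0,2): attacks (1,3) (2,4) (1,1) (2,0)
  BK@(0,3): attacks (0,4) (0,2) (1,3) (1,4) (1,2)
  BN@(1,0): attacks (2,2) (3,1) (0,2)
  BQ@(2,2): attacks (2,3) (2,4) (2,1) (2,0) (3,2) (4,2) (1,2) (0,2) (3,3) (4,4) (3,1) (4,0) (1,3) (0,4) (1,1) (0,0) [ray(-1,0) blocked at (0,2); ray(1,-1) blocked at (4,0)]
  BQ@(4,0): attacks (4,1) (4,2) (4,3) (4,4) (3,0) (2,0) (1,0) (3,1) (2,2) [ray(-1,0) blocked at (1,0); ray(-1,1) blocked at (2,2)]
B attacks (1,2): yes

Answer: yes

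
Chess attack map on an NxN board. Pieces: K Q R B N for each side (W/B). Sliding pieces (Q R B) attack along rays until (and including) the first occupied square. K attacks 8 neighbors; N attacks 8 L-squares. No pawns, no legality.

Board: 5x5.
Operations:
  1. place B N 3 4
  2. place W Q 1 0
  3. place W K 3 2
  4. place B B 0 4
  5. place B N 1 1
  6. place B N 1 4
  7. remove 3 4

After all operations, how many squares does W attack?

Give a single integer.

Op 1: place BN@(3,4)
Op 2: place WQ@(1,0)
Op 3: place WK@(3,2)
Op 4: place BB@(0,4)
Op 5: place BN@(1,1)
Op 6: place BN@(1,4)
Op 7: remove (3,4)
Per-piece attacks for W:
  WQ@(1,0): attacks (1,1) (2,0) (3,0) (4,0) (0,0) (2,1) (3,2) (0,1) [ray(0,1) blocked at (1,1); ray(1,1) blocked at (3,2)]
  WK@(3,2): attacks (3,3) (3,1) (4,2) (2,2) (4,3) (4,1) (2,3) (2,1)
Union (15 distinct): (0,0) (0,1) (1,1) (2,0) (2,1) (2,2) (2,3) (3,0) (3,1) (3,2) (3,3) (4,0) (4,1) (4,2) (4,3)

Answer: 15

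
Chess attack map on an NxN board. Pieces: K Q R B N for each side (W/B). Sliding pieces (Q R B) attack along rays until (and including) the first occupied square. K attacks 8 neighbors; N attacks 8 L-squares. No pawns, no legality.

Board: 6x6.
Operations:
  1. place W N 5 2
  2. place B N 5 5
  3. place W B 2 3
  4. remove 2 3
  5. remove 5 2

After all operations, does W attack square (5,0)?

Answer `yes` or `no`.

Answer: no

Derivation:
Op 1: place WN@(5,2)
Op 2: place BN@(5,5)
Op 3: place WB@(2,3)
Op 4: remove (2,3)
Op 5: remove (5,2)
Per-piece attacks for W:
W attacks (5,0): no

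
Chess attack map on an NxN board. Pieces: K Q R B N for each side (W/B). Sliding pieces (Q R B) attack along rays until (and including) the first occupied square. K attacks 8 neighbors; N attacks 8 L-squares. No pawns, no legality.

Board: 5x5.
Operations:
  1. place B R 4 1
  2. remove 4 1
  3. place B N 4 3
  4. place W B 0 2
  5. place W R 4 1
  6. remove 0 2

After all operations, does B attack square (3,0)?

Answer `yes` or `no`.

Op 1: place BR@(4,1)
Op 2: remove (4,1)
Op 3: place BN@(4,3)
Op 4: place WB@(0,2)
Op 5: place WR@(4,1)
Op 6: remove (0,2)
Per-piece attacks for B:
  BN@(4,3): attacks (2,4) (3,1) (2,2)
B attacks (3,0): no

Answer: no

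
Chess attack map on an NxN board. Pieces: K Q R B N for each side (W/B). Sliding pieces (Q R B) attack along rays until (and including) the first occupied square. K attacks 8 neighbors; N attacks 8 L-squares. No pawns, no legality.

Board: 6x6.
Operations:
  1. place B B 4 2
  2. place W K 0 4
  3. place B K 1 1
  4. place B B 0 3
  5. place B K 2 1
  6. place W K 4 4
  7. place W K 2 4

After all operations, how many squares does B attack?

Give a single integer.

Op 1: place BB@(4,2)
Op 2: place WK@(0,4)
Op 3: place BK@(1,1)
Op 4: place BB@(0,3)
Op 5: place BK@(2,1)
Op 6: place WK@(4,4)
Op 7: place WK@(2,4)
Per-piece attacks for B:
  BB@(0,3): attacks (1,4) (2,5) (1,2) (2,1) [ray(1,-1) blocked at (2,1)]
  BK@(1,1): attacks (1,2) (1,0) (2,1) (0,1) (2,2) (2,0) (0,2) (0,0)
  BK@(2,1): attacks (2,2) (2,0) (3,1) (1,1) (3,2) (3,0) (1,2) (1,0)
  BB@(4,2): attacks (5,3) (5,1) (3,3) (2,4) (3,1) (2,0) [ray(-1,1) blocked at (2,4)]
Union (18 distinct): (0,0) (0,1) (0,2) (1,0) (1,1) (1,2) (1,4) (2,0) (2,1) (2,2) (2,4) (2,5) (3,0) (3,1) (3,2) (3,3) (5,1) (5,3)

Answer: 18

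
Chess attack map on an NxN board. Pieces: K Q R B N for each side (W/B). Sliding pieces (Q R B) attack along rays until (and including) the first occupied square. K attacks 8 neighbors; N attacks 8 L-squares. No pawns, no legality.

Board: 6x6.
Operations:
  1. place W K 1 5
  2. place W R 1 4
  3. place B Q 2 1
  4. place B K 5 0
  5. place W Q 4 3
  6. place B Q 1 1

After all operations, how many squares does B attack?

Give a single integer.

Op 1: place WK@(1,5)
Op 2: place WR@(1,4)
Op 3: place BQ@(2,1)
Op 4: place BK@(5,0)
Op 5: place WQ@(4,3)
Op 6: place BQ@(1,1)
Per-piece attacks for B:
  BQ@(1,1): attacks (1,2) (1,3) (1,4) (1,0) (2,1) (0,1) (2,2) (3,3) (4,4) (5,5) (2,0) (0,2) (0,0) [ray(0,1) blocked at (1,4); ray(1,0) blocked at (2,1)]
  BQ@(2,1): attacks (2,2) (2,3) (2,4) (2,5) (2,0) (3,1) (4,1) (5,1) (1,1) (3,2) (4,3) (3,0) (1,2) (0,3) (1,0) [ray(-1,0) blocked at (1,1); ray(1,1) blocked at (4,3)]
  BK@(5,0): attacks (5,1) (4,0) (4,1)
Union (25 distinct): (0,0) (0,1) (0,2) (0,3) (1,0) (1,1) (1,2) (1,3) (1,4) (2,0) (2,1) (2,2) (2,3) (2,4) (2,5) (3,0) (3,1) (3,2) (3,3) (4,0) (4,1) (4,3) (4,4) (5,1) (5,5)

Answer: 25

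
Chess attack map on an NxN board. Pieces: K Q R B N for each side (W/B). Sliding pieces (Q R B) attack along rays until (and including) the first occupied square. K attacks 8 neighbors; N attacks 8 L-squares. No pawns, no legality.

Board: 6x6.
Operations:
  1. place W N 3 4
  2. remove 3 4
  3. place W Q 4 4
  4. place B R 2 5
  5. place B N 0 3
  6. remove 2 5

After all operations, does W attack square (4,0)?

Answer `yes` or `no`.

Answer: yes

Derivation:
Op 1: place WN@(3,4)
Op 2: remove (3,4)
Op 3: place WQ@(4,4)
Op 4: place BR@(2,5)
Op 5: place BN@(0,3)
Op 6: remove (2,5)
Per-piece attacks for W:
  WQ@(4,4): attacks (4,5) (4,3) (4,2) (4,1) (4,0) (5,4) (3,4) (2,4) (1,4) (0,4) (5,5) (5,3) (3,5) (3,3) (2,2) (1,1) (0,0)
W attacks (4,0): yes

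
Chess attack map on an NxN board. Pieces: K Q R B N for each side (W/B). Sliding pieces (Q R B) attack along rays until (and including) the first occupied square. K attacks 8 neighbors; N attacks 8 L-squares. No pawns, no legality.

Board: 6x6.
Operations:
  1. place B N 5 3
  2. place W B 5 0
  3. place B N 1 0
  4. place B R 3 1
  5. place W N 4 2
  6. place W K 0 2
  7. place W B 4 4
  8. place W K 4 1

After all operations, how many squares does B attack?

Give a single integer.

Answer: 13

Derivation:
Op 1: place BN@(5,3)
Op 2: place WB@(5,0)
Op 3: place BN@(1,0)
Op 4: place BR@(3,1)
Op 5: place WN@(4,2)
Op 6: place WK@(0,2)
Op 7: place WB@(4,4)
Op 8: place WK@(4,1)
Per-piece attacks for B:
  BN@(1,0): attacks (2,2) (3,1) (0,2)
  BR@(3,1): attacks (3,2) (3,3) (3,4) (3,5) (3,0) (4,1) (2,1) (1,1) (0,1) [ray(1,0) blocked at (4,1)]
  BN@(5,3): attacks (4,5) (3,4) (4,1) (3,2)
Union (13 distinct): (0,1) (0,2) (1,1) (2,1) (2,2) (3,0) (3,1) (3,2) (3,3) (3,4) (3,5) (4,1) (4,5)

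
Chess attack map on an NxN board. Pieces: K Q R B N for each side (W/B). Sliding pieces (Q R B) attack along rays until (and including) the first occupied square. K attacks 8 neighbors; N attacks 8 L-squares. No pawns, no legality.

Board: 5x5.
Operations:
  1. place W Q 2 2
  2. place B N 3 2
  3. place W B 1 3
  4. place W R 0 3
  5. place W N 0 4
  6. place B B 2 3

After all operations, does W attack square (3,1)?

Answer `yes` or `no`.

Answer: yes

Derivation:
Op 1: place WQ@(2,2)
Op 2: place BN@(3,2)
Op 3: place WB@(1,3)
Op 4: place WR@(0,3)
Op 5: place WN@(0,4)
Op 6: place BB@(2,3)
Per-piece attacks for W:
  WR@(0,3): attacks (0,4) (0,2) (0,1) (0,0) (1,3) [ray(0,1) blocked at (0,4); ray(1,0) blocked at (1,3)]
  WN@(0,4): attacks (1,2) (2,3)
  WB@(1,3): attacks (2,4) (2,2) (0,4) (0,2) [ray(1,-1) blocked at (2,2); ray(-1,1) blocked at (0,4)]
  WQ@(2,2): attacks (2,3) (2,1) (2,0) (3,2) (1,2) (0,2) (3,3) (4,4) (3,1) (4,0) (1,3) (1,1) (0,0) [ray(0,1) blocked at (2,3); ray(1,0) blocked at (3,2); ray(-1,1) blocked at (1,3)]
W attacks (3,1): yes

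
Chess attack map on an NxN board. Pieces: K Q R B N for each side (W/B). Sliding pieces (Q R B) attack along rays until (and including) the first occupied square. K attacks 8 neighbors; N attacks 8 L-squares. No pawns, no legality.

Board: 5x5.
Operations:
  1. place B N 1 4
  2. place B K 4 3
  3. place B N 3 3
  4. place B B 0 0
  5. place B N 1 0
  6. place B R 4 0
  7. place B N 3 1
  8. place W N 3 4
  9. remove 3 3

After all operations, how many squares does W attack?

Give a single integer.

Answer: 3

Derivation:
Op 1: place BN@(1,4)
Op 2: place BK@(4,3)
Op 3: place BN@(3,3)
Op 4: place BB@(0,0)
Op 5: place BN@(1,0)
Op 6: place BR@(4,0)
Op 7: place BN@(3,1)
Op 8: place WN@(3,4)
Op 9: remove (3,3)
Per-piece attacks for W:
  WN@(3,4): attacks (4,2) (2,2) (1,3)
Union (3 distinct): (1,3) (2,2) (4,2)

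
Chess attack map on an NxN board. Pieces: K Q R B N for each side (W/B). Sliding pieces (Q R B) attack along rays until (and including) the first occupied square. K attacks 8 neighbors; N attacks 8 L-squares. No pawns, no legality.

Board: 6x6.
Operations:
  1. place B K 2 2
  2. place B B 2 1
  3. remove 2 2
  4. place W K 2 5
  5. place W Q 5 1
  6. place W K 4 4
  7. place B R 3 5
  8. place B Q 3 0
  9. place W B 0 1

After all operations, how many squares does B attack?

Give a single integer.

Op 1: place BK@(2,2)
Op 2: place BB@(2,1)
Op 3: remove (2,2)
Op 4: place WK@(2,5)
Op 5: place WQ@(5,1)
Op 6: place WK@(4,4)
Op 7: place BR@(3,5)
Op 8: place BQ@(3,0)
Op 9: place WB@(0,1)
Per-piece attacks for B:
  BB@(2,1): attacks (3,2) (4,3) (5,4) (3,0) (1,2) (0,3) (1,0) [ray(1,-1) blocked at (3,0)]
  BQ@(3,0): attacks (3,1) (3,2) (3,3) (3,4) (3,5) (4,0) (5,0) (2,0) (1,0) (0,0) (4,1) (5,2) (2,1) [ray(0,1) blocked at (3,5); ray(-1,1) blocked at (2,1)]
  BR@(3,5): attacks (3,4) (3,3) (3,2) (3,1) (3,0) (4,5) (5,5) (2,5) [ray(0,-1) blocked at (3,0); ray(-1,0) blocked at (2,5)]
Union (21 distinct): (0,0) (0,3) (1,0) (1,2) (2,0) (2,1) (2,5) (3,0) (3,1) (3,2) (3,3) (3,4) (3,5) (4,0) (4,1) (4,3) (4,5) (5,0) (5,2) (5,4) (5,5)

Answer: 21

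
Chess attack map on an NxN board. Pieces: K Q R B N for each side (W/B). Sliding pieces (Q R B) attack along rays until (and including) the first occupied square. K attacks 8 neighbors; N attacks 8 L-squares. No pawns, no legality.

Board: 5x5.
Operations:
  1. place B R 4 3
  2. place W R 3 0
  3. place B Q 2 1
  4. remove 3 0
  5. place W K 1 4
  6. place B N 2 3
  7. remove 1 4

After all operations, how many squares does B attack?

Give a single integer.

Answer: 19

Derivation:
Op 1: place BR@(4,3)
Op 2: place WR@(3,0)
Op 3: place BQ@(2,1)
Op 4: remove (3,0)
Op 5: place WK@(1,4)
Op 6: place BN@(2,3)
Op 7: remove (1,4)
Per-piece attacks for B:
  BQ@(2,1): attacks (2,2) (2,3) (2,0) (3,1) (4,1) (1,1) (0,1) (3,2) (4,3) (3,0) (1,2) (0,3) (1,0) [ray(0,1) blocked at (2,3); ray(1,1) blocked at (4,3)]
  BN@(2,3): attacks (4,4) (0,4) (3,1) (4,2) (1,1) (0,2)
  BR@(4,3): attacks (4,4) (4,2) (4,1) (4,0) (3,3) (2,3) [ray(-1,0) blocked at (2,3)]
Union (19 distinct): (0,1) (0,2) (0,3) (0,4) (1,0) (1,1) (1,2) (2,0) (2,2) (2,3) (3,0) (3,1) (3,2) (3,3) (4,0) (4,1) (4,2) (4,3) (4,4)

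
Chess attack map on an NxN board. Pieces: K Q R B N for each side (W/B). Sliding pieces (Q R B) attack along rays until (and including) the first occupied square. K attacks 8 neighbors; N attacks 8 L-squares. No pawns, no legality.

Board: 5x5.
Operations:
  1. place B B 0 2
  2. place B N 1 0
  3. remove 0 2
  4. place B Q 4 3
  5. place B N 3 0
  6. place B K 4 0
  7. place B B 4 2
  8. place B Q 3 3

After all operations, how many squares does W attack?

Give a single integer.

Answer: 0

Derivation:
Op 1: place BB@(0,2)
Op 2: place BN@(1,0)
Op 3: remove (0,2)
Op 4: place BQ@(4,3)
Op 5: place BN@(3,0)
Op 6: place BK@(4,0)
Op 7: place BB@(4,2)
Op 8: place BQ@(3,3)
Per-piece attacks for W:
Union (0 distinct): (none)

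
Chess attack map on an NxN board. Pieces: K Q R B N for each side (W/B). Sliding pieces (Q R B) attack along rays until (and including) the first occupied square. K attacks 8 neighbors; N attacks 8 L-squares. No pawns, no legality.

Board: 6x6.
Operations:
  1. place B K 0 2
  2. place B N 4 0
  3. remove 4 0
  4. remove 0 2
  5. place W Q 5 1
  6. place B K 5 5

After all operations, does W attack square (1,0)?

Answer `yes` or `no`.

Answer: no

Derivation:
Op 1: place BK@(0,2)
Op 2: place BN@(4,0)
Op 3: remove (4,0)
Op 4: remove (0,2)
Op 5: place WQ@(5,1)
Op 6: place BK@(5,5)
Per-piece attacks for W:
  WQ@(5,1): attacks (5,2) (5,3) (5,4) (5,5) (5,0) (4,1) (3,1) (2,1) (1,1) (0,1) (4,2) (3,3) (2,4) (1,5) (4,0) [ray(0,1) blocked at (5,5)]
W attacks (1,0): no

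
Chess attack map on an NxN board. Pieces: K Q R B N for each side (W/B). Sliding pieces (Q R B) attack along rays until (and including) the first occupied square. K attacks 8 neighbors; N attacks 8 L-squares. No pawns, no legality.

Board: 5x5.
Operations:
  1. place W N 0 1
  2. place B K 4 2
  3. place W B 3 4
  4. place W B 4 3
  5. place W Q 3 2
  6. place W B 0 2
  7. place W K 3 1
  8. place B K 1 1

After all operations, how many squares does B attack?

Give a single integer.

Answer: 13

Derivation:
Op 1: place WN@(0,1)
Op 2: place BK@(4,2)
Op 3: place WB@(3,4)
Op 4: place WB@(4,3)
Op 5: place WQ@(3,2)
Op 6: place WB@(0,2)
Op 7: place WK@(3,1)
Op 8: place BK@(1,1)
Per-piece attacks for B:
  BK@(1,1): attacks (1,2) (1,0) (2,1) (0,1) (2,2) (2,0) (0,2) (0,0)
  BK@(4,2): attacks (4,3) (4,1) (3,2) (3,3) (3,1)
Union (13 distinct): (0,0) (0,1) (0,2) (1,0) (1,2) (2,0) (2,1) (2,2) (3,1) (3,2) (3,3) (4,1) (4,3)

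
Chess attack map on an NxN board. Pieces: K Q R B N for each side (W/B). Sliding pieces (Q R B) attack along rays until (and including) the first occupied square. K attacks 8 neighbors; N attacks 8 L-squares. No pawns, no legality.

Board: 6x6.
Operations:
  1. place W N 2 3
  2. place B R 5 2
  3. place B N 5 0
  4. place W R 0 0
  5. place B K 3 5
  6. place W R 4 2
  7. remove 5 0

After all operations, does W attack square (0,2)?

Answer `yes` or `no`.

Op 1: place WN@(2,3)
Op 2: place BR@(5,2)
Op 3: place BN@(5,0)
Op 4: place WR@(0,0)
Op 5: place BK@(3,5)
Op 6: place WR@(4,2)
Op 7: remove (5,0)
Per-piece attacks for W:
  WR@(0,0): attacks (0,1) (0,2) (0,3) (0,4) (0,5) (1,0) (2,0) (3,0) (4,0) (5,0)
  WN@(2,3): attacks (3,5) (4,4) (1,5) (0,4) (3,1) (4,2) (1,1) (0,2)
  WR@(4,2): attacks (4,3) (4,4) (4,5) (4,1) (4,0) (5,2) (3,2) (2,2) (1,2) (0,2) [ray(1,0) blocked at (5,2)]
W attacks (0,2): yes

Answer: yes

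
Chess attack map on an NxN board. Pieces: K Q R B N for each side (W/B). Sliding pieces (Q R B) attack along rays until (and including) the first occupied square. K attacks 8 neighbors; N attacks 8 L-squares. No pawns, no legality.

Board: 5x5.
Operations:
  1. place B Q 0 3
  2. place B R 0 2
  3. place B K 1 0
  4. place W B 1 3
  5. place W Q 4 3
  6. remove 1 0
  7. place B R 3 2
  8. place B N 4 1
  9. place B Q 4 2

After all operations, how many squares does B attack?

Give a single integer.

Op 1: place BQ@(0,3)
Op 2: place BR@(0,2)
Op 3: place BK@(1,0)
Op 4: place WB@(1,3)
Op 5: place WQ@(4,3)
Op 6: remove (1,0)
Op 7: place BR@(3,2)
Op 8: place BN@(4,1)
Op 9: place BQ@(4,2)
Per-piece attacks for B:
  BR@(0,2): attacks (0,3) (0,1) (0,0) (1,2) (2,2) (3,2) [ray(0,1) blocked at (0,3); ray(1,0) blocked at (3,2)]
  BQ@(0,3): attacks (0,4) (0,2) (1,3) (1,4) (1,2) (2,1) (3,0) [ray(0,-1) blocked at (0,2); ray(1,0) blocked at (1,3)]
  BR@(3,2): attacks (3,3) (3,4) (3,1) (3,0) (4,2) (2,2) (1,2) (0,2) [ray(1,0) blocked at (4,2); ray(-1,0) blocked at (0,2)]
  BN@(4,1): attacks (3,3) (2,2) (2,0)
  BQ@(4,2): attacks (4,3) (4,1) (3,2) (3,3) (2,4) (3,1) (2,0) [ray(0,1) blocked at (4,3); ray(0,-1) blocked at (4,1); ray(-1,0) blocked at (3,2)]
Union (20 distinct): (0,0) (0,1) (0,2) (0,3) (0,4) (1,2) (1,3) (1,4) (2,0) (2,1) (2,2) (2,4) (3,0) (3,1) (3,2) (3,3) (3,4) (4,1) (4,2) (4,3)

Answer: 20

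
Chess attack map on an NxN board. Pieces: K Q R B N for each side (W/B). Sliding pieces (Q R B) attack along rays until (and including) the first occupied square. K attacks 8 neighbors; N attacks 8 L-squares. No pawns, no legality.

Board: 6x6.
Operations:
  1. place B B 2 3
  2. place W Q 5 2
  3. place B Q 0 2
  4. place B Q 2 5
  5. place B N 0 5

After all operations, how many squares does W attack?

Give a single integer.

Answer: 15

Derivation:
Op 1: place BB@(2,3)
Op 2: place WQ@(5,2)
Op 3: place BQ@(0,2)
Op 4: place BQ@(2,5)
Op 5: place BN@(0,5)
Per-piece attacks for W:
  WQ@(5,2): attacks (5,3) (5,4) (5,5) (5,1) (5,0) (4,2) (3,2) (2,2) (1,2) (0,2) (4,3) (3,4) (2,5) (4,1) (3,0) [ray(-1,0) blocked at (0,2); ray(-1,1) blocked at (2,5)]
Union (15 distinct): (0,2) (1,2) (2,2) (2,5) (3,0) (3,2) (3,4) (4,1) (4,2) (4,3) (5,0) (5,1) (5,3) (5,4) (5,5)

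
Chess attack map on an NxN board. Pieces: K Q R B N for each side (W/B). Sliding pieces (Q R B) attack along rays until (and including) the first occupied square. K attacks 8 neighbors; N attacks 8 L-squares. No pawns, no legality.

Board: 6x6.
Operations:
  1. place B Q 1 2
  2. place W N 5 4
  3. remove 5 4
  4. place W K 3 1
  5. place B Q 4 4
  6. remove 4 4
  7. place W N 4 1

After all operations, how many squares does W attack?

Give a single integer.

Op 1: place BQ@(1,2)
Op 2: place WN@(5,4)
Op 3: remove (5,4)
Op 4: place WK@(3,1)
Op 5: place BQ@(4,4)
Op 6: remove (4,4)
Op 7: place WN@(4,1)
Per-piece attacks for W:
  WK@(3,1): attacks (3,2) (3,0) (4,1) (2,1) (4,2) (4,0) (2,2) (2,0)
  WN@(4,1): attacks (5,3) (3,3) (2,2) (2,0)
Union (10 distinct): (2,0) (2,1) (2,2) (3,0) (3,2) (3,3) (4,0) (4,1) (4,2) (5,3)

Answer: 10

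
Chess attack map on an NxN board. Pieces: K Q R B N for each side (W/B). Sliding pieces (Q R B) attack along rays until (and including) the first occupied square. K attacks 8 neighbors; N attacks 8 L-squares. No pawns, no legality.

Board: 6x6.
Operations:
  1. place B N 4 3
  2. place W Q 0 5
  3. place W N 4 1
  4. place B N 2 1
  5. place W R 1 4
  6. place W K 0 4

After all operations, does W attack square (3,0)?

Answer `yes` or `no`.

Answer: no

Derivation:
Op 1: place BN@(4,3)
Op 2: place WQ@(0,5)
Op 3: place WN@(4,1)
Op 4: place BN@(2,1)
Op 5: place WR@(1,4)
Op 6: place WK@(0,4)
Per-piece attacks for W:
  WK@(0,4): attacks (0,5) (0,3) (1,4) (1,5) (1,3)
  WQ@(0,5): attacks (0,4) (1,5) (2,5) (3,5) (4,5) (5,5) (1,4) [ray(0,-1) blocked at (0,4); ray(1,-1) blocked at (1,4)]
  WR@(1,4): attacks (1,5) (1,3) (1,2) (1,1) (1,0) (2,4) (3,4) (4,4) (5,4) (0,4) [ray(-1,0) blocked at (0,4)]
  WN@(4,1): attacks (5,3) (3,3) (2,2) (2,0)
W attacks (3,0): no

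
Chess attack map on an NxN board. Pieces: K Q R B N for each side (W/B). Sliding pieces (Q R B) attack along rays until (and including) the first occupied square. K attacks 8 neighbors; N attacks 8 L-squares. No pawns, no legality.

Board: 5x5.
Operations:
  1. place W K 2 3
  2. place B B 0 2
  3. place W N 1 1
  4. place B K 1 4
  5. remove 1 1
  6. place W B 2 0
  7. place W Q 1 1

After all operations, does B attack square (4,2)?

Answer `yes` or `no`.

Answer: no

Derivation:
Op 1: place WK@(2,3)
Op 2: place BB@(0,2)
Op 3: place WN@(1,1)
Op 4: place BK@(1,4)
Op 5: remove (1,1)
Op 6: place WB@(2,0)
Op 7: place WQ@(1,1)
Per-piece attacks for B:
  BB@(0,2): attacks (1,3) (2,4) (1,1) [ray(1,-1) blocked at (1,1)]
  BK@(1,4): attacks (1,3) (2,4) (0,4) (2,3) (0,3)
B attacks (4,2): no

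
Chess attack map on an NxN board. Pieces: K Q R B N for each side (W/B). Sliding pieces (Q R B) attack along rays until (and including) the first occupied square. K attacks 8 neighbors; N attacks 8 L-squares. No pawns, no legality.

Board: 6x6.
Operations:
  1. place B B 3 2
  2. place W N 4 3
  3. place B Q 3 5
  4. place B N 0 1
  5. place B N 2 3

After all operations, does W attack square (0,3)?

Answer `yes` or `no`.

Answer: no

Derivation:
Op 1: place BB@(3,2)
Op 2: place WN@(4,3)
Op 3: place BQ@(3,5)
Op 4: place BN@(0,1)
Op 5: place BN@(2,3)
Per-piece attacks for W:
  WN@(4,3): attacks (5,5) (3,5) (2,4) (5,1) (3,1) (2,2)
W attacks (0,3): no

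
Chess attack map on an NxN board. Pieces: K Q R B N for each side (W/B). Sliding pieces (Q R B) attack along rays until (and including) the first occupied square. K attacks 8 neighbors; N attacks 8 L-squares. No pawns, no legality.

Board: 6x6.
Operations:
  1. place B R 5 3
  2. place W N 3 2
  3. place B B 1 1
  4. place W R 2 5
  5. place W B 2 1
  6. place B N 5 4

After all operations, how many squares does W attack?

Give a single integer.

Answer: 21

Derivation:
Op 1: place BR@(5,3)
Op 2: place WN@(3,2)
Op 3: place BB@(1,1)
Op 4: place WR@(2,5)
Op 5: place WB@(2,1)
Op 6: place BN@(5,4)
Per-piece attacks for W:
  WB@(2,1): attacks (3,2) (3,0) (1,2) (0,3) (1,0) [ray(1,1) blocked at (3,2)]
  WR@(2,5): attacks (2,4) (2,3) (2,2) (2,1) (3,5) (4,5) (5,5) (1,5) (0,5) [ray(0,-1) blocked at (2,1)]
  WN@(3,2): attacks (4,4) (5,3) (2,4) (1,3) (4,0) (5,1) (2,0) (1,1)
Union (21 distinct): (0,3) (0,5) (1,0) (1,1) (1,2) (1,3) (1,5) (2,0) (2,1) (2,2) (2,3) (2,4) (3,0) (3,2) (3,5) (4,0) (4,4) (4,5) (5,1) (5,3) (5,5)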